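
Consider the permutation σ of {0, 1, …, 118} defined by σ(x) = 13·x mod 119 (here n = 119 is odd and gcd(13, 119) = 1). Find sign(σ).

-1

Start at x=55: 55 → 1 → 13 → 50 → 55 (one orbit).
Cycle type of π: 4×28 + 2×3 + 1; total 32 cycles.
32 cycles on 119: each ℓ→(−1)^(ℓ−1), product (−1)^87 = -1.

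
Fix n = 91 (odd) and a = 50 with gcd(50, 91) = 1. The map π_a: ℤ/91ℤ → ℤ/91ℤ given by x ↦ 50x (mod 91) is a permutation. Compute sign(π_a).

Trace 71: π^k(71) = [71, 1, 50, 43, 57, 29, 85] for k=0..6.
Cycle lengths of π_50 on ℤ/91ℤ: [12, 12, 12, 12, 12, 12, 12, 1, 1, 1, 1, 1, 1, 1]; 14 cycles in total.
Σ(ℓ_i−1) = 91−14 = 77; sign = (−1)^77 = -1.

-1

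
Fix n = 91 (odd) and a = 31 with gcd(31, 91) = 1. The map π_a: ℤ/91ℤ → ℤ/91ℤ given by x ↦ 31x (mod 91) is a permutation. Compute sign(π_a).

+1

Start at x=73: 73 → 79 → 83 → 25 → 47 → 1 → 31 → … (one orbit).
Cycle lengths of π_31 on ℤ/91ℤ: [12, 12, 12, 12, 12, 12, 6, 4, 4, 4, 1]; 11 cycles in total.
n − c = 91 − 11 = 80; sign = (−1)^80 = +1.
(31|91)_J = +1 (Zolotarev's lemma cross-check).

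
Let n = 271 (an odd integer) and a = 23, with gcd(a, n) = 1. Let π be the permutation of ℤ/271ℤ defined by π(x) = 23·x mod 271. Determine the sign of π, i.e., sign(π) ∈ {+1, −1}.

-1

Start at x=242: 242 → 146 → 106 → 270 → 248 → 13 → 28 → … (one orbit).
The orbit structure of x ↦ 23x mod 271: 16 orbits of sizes [18, 18, 18, 18, 18, 18, 18, 18, 18, 18, 18, 18, 18, 18, 18, 1].
sign(π) = (−1)^{n − #cycles} = (−1)^{271−16} = (−1)^255 = -1.
The Jacobi symbol (23|271) = -1 (Zolotarev) agrees.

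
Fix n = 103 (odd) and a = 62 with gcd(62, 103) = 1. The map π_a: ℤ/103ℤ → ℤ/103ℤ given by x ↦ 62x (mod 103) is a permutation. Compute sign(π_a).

-1

Trace 38: π^k(38) = [38, 90, 18, 86, 79, 57, 32] for k=0..6.
Cycle lengths of π_62 on ℤ/103ℤ: [102, 1]; 2 cycles in total.
103 − 2 = 101 transpositions; sign(π) = (−1)^101 = -1.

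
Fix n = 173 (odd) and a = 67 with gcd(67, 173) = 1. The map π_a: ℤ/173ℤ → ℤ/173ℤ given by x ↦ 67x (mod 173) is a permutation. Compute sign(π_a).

+1

Orbit of 55 under x↦67x: [55, 52, 24, 51, 130, 60, 41]… (length divides ord_173(67)).
3 cycles of lengths [86, 86, 1].
3 cycles on 173: each ℓ→(−1)^(ℓ−1), product (−1)^170 = +1.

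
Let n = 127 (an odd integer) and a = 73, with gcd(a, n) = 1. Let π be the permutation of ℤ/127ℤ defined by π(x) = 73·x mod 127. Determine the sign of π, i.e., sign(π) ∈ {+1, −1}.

Trace 8: π^k(8) = [8, 76, 87, 1, 73, 122, 16] for k=0..6.
Cycle type of π: 21×6 + 1; total 7 cycles.
With 7 cycles on 127 points, sign = (−1)^{127−7} = +1.
Check: (73/127) = +1 by Zolotarev.

+1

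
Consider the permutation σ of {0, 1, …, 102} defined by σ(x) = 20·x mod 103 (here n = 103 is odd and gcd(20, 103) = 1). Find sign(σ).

-1

Start at x=86: 86 → 72 → 101 → 63 → 24 → 68 → 21 → … (one orbit).
Cycle type of π: 102 + 1; total 2 cycles.
2 cycles on 103: each ℓ→(−1)^(ℓ−1), product (−1)^101 = -1.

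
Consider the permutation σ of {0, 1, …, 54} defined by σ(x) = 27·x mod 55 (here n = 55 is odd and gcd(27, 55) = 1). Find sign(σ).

-1

Trace 26: π^k(26) = [26, 42, 34, 38, 36, 37, 9] for k=0..6.
Decompose π into cycles: lengths [20, 20, 5, 5, 4, 1] (6 cycles, including the fixed point 0).
With 6 cycles on 55 points, sign = (−1)^{55−6} = -1.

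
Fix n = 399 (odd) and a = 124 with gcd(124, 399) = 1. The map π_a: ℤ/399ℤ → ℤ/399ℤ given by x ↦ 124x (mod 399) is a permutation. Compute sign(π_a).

+1

Start at x=202: 202 → 310 → 136 → 106 → 376 → 340 → 265 → … (one orbit).
Cycle lengths of π_124 on ℤ/399ℤ: [18, 18, 18, 18, 18, 18, 18, 18, 18, 18, 18, 18, 18, 18, 18, 18, 18, 18, 18, 18, 18, 6, 6, 6, 1, 1, 1]; 27 cycles in total.
n − c = 399 − 27 = 372; sign = (−1)^372 = +1.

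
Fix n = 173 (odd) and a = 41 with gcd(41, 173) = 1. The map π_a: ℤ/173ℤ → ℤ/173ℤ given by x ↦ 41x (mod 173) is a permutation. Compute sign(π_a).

+1

Start at x=164: 164 → 150 → 95 → 89 → 16 → 137 → 81 → … (one orbit).
The orbit structure of x ↦ 41x mod 173: 3 orbits of sizes [86, 86, 1].
3 cycles on 173: each ℓ→(−1)^(ℓ−1), product (−1)^170 = +1.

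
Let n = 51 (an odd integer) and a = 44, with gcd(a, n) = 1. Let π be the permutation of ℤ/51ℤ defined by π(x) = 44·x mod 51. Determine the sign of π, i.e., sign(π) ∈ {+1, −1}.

+1

Trace 43: π^k(43) = [43, 5, 16, 41, 19, 20, 13] for k=0..6.
Decompose π into cycles: lengths [16, 16, 16, 2, 1] (5 cycles, including the fixed point 0).
With 5 cycles on 51 points, sign = (−1)^{51−5} = +1.
The Jacobi symbol (44|51) = +1 (Zolotarev) agrees.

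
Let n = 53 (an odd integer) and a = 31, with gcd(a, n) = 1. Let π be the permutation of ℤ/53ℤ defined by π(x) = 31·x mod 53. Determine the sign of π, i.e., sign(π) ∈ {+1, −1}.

-1

Start at x=36: 36 → 3 → 40 → 21 → 15 → 41 → 52 → … (one orbit).
Cycle lengths of π_31 on ℤ/53ℤ: [52, 1]; 2 cycles in total.
sign(π) = (−1)^{n − #cycles} = (−1)^{53−2} = (−1)^51 = -1.
(31|53)_J = -1 (Zolotarev's lemma cross-check).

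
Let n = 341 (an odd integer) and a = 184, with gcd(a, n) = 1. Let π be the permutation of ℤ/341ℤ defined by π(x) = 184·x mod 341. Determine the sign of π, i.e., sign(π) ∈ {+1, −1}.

+1

Trace 202: π^k(202) = [202, 340, 157, 244, 225, 139, 1] for k=0..6.
Cycle type of π: 10×34 + 1; total 35 cycles.
341 − 35 = 306 transpositions; sign(π) = (−1)^306 = +1.
Zolotarev: (184|341) = +1, matching the cycle-count sign.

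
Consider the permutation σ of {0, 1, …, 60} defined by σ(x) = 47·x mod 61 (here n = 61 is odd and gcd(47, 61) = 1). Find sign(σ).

Start at x=1: 1 → 47 → 13 → 1 (one orbit).
Cycle type of π: 3×20 + 1; total 21 cycles.
21 cycles on 61: each ℓ→(−1)^(ℓ−1), product (−1)^40 = +1.
Check: (47/61) = +1 by Zolotarev.

+1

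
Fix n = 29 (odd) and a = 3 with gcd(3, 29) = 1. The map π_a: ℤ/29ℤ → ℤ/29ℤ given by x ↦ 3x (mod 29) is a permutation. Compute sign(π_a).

-1

Start at x=18: 18 → 25 → 17 → 22 → 8 → 24 → 14 → … (one orbit).
Decompose π into cycles: lengths [28, 1] (2 cycles, including the fixed point 0).
n − c = 29 − 2 = 27; sign = (−1)^27 = -1.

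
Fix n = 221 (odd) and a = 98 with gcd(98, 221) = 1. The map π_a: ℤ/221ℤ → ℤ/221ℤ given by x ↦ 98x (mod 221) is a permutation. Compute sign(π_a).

-1

Trace 123: π^k(123) = [123, 120, 47, 186, 106, 1, 98] for k=0..6.
The orbit structure of x ↦ 98x mod 221: 22 orbits of sizes [12, 12, 12, 12, 12, 12, 12, 12, 12, 12, 12, 12, 12, 12, 12, 12, 12, 4, 4, 4, 4, 1].
22 cycles on 221: each ℓ→(−1)^(ℓ−1), product (−1)^199 = -1.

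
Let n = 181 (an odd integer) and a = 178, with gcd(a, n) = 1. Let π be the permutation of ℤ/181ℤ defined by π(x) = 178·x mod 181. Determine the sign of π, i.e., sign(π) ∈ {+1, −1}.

+1

Orbit of 170 under x↦178x: [170, 33, 82, 116, 14, 139, 126]… (length divides ord_181(178)).
Cycle lengths of π_178 on ℤ/181ℤ: [90, 90, 1]; 3 cycles in total.
181 − 3 = 178 transpositions; sign(π) = (−1)^178 = +1.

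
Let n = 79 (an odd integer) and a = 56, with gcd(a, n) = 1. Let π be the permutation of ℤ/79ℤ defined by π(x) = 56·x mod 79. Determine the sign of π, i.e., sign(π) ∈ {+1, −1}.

Orbit of 78 under x↦56x: [78, 23, 24, 1, 56, 55]… (length divides ord_79(56)).
Decompose π into cycles: lengths [6, 6, 6, 6, 6, 6, 6, 6, 6, 6, 6, 6, 6, 1] (14 cycles, including the fixed point 0).
79 − 14 = 65 transpositions; sign(π) = (−1)^65 = -1.

-1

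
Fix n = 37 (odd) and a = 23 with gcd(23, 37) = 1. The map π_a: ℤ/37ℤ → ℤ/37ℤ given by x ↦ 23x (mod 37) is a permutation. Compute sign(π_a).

Trace 6: π^k(6) = [6, 27, 29, 1, 23, 11, 31] for k=0..6.
4 cycles of lengths [12, 12, 12, 1].
With 4 cycles on 37 points, sign = (−1)^{37−4} = -1.
(23|37)_J = -1 (Zolotarev's lemma cross-check).

-1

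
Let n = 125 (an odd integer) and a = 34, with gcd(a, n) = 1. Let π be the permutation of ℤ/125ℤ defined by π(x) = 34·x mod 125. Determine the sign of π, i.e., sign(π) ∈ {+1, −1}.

Trace 114: π^k(114) = [114, 1, 34, 31, 54, 86, 49] for k=0..6.
Cycle type of π: 50×2 + 10×2 + 2×2 + 1; total 7 cycles.
7 cycles on 125: each ℓ→(−1)^(ℓ−1), product (−1)^118 = +1.
(34|125)_J = +1 (Zolotarev's lemma cross-check).

+1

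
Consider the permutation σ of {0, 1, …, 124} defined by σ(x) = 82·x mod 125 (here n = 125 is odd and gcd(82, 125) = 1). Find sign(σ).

-1

Trace 76: π^k(76) = [76, 107, 24, 93, 1, 82, 99] for k=0..6.
The orbit structure of x ↦ 82x mod 125: 12 orbits of sizes [20, 20, 20, 20, 20, 4, 4, 4, 4, 4, 4, 1].
With 12 cycles on 125 points, sign = (−1)^{125−12} = -1.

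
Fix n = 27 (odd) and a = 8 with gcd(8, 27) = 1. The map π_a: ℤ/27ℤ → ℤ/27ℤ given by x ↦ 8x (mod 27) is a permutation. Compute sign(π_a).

Trace 19: π^k(19) = [19, 17, 1, 8, 10, 26] for k=0..5.
The orbit structure of x ↦ 8x mod 27: 8 orbits of sizes [6, 6, 6, 2, 2, 2, 2, 1].
27 − 8 = 19 transpositions; sign(π) = (−1)^19 = -1.
Zolotarev: (8|27) = -1, matching the cycle-count sign.

-1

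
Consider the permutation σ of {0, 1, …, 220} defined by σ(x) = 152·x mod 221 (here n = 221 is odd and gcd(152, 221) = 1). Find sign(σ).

+1

Orbit of 118 under x↦152x: [118, 35, 16, 1, 152, 120]… (length divides ord_221(152)).
Cycle lengths of π_152 on ℤ/221ℤ: [6, 6, 6, 6, 6, 6, 6, 6, 6, 6, 6, 6, 6, 6, 6, 6, 6, 6, 6, 6, 6, 6, 6, 6, 6, 6, 6, 6, 6, 6, 6, 6, 3, 3, 3, 3, 2, 2, 2, 2, 2, 2, 2, 2, 1]; 45 cycles in total.
221 − 45 = 176 transpositions; sign(π) = (−1)^176 = +1.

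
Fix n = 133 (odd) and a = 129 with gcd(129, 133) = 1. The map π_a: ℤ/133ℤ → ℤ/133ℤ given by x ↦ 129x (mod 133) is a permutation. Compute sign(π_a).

Start at x=69: 69 → 123 → 40 → 106 → 108 → 100 → 132 → … (one orbit).
The orbit structure of x ↦ 129x mod 133: 9 orbits of sizes [18, 18, 18, 18, 18, 18, 18, 6, 1].
n − c = 133 − 9 = 124; sign = (−1)^124 = +1.
The Jacobi symbol (129|133) = +1 (Zolotarev) agrees.

+1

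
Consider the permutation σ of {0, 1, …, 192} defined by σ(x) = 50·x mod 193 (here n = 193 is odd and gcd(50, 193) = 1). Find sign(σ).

Start at x=150: 150 → 166 → 1 → 50 → 184 → 129 → 81 → … (one orbit).
Decompose π into cycles: lengths [16, 16, 16, 16, 16, 16, 16, 16, 16, 16, 16, 16, 1] (13 cycles, including the fixed point 0).
Σ(ℓ_i−1) = 193−13 = 180; sign = (−1)^180 = +1.
Check: (50/193) = +1 by Zolotarev.

+1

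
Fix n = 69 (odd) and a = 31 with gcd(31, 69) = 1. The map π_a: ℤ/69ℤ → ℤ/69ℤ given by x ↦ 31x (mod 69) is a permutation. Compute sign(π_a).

+1

Trace 49: π^k(49) = [49, 1, 31, 64, 52, 25, 16] for k=0..6.
The orbit structure of x ↦ 31x mod 69: 9 orbits of sizes [11, 11, 11, 11, 11, 11, 1, 1, 1].
69 − 9 = 60 transpositions; sign(π) = (−1)^60 = +1.
Zolotarev: (31|69) = +1, matching the cycle-count sign.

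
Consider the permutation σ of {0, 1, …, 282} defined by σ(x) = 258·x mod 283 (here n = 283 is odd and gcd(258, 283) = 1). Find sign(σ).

Orbit of 92 under x↦258x: [92, 247, 51, 140, 179, 53, 90]… (length divides ord_283(258)).
Cycle lengths of π_258 on ℤ/283ℤ: [282, 1]; 2 cycles in total.
2 cycles on 283: each ℓ→(−1)^(ℓ−1), product (−1)^281 = -1.
The Jacobi symbol (258|283) = -1 (Zolotarev) agrees.

-1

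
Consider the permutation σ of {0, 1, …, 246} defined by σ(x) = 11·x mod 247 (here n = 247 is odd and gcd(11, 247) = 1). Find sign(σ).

-1

Start at x=45: 45 → 1 → 11 → 121 → 96 → 68 → 7 → … (one orbit).
26 cycles of lengths [12, 12, 12, 12, 12, 12, 12, 12, 12, 12, 12, 12, 12, 12, 12, 12, 12, 12, 12, 3, 3, 3, 3, 3, 3, 1].
Σ(ℓ_i−1) = 247−26 = 221; sign = (−1)^221 = -1.
(11|247)_J = -1 (Zolotarev's lemma cross-check).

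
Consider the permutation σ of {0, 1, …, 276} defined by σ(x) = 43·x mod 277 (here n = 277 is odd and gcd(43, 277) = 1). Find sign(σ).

-1

Orbit of 12 under x↦43x: [12, 239, 28, 96, 250, 224, 214]… (length divides ord_277(43)).
The orbit structure of x ↦ 43x mod 277: 2 orbits of sizes [276, 1].
With 2 cycles on 277 points, sign = (−1)^{277−2} = -1.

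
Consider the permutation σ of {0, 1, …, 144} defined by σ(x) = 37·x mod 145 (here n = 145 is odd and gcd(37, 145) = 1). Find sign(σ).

+1

Start at x=27: 27 → 129 → 133 → 136 → 102 → 4 → 3 → … (one orbit).
7 cycles of lengths [28, 28, 28, 28, 28, 4, 1].
n − c = 145 − 7 = 138; sign = (−1)^138 = +1.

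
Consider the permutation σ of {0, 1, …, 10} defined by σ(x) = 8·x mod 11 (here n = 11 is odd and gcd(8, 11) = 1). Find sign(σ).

Start at x=8: 8 → 9 → 6 → 4 → 10 → 3 → 2 → … (one orbit).
π_8 has 2 disjoint cycles with lengths [10, 1] on {0,…,10}.
2 cycles on 11: each ℓ→(−1)^(ℓ−1), product (−1)^9 = -1.
(8|11)_J = -1 (Zolotarev's lemma cross-check).

-1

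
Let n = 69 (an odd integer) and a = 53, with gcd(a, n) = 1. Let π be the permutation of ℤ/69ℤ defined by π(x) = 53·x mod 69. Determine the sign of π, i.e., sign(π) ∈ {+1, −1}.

+1

Orbit of 25 under x↦53x: [25, 14, 52, 65, 64, 11, 31]… (length divides ord_69(53)).
The orbit structure of x ↦ 53x mod 69: 5 orbits of sizes [22, 22, 22, 2, 1].
With 5 cycles on 69 points, sign = (−1)^{69−5} = +1.
Zolotarev: (53|69) = +1, matching the cycle-count sign.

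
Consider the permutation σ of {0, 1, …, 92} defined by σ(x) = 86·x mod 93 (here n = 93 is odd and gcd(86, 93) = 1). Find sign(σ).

Start at x=89: 89 → 28 → 83 → 70 → 68 → 82 → 77 → … (one orbit).
Cycle type of π: 30×3 + 2 + 1; total 5 cycles.
sign(π) = (−1)^{n − #cycles} = (−1)^{93−5} = (−1)^88 = +1.
The Jacobi symbol (86|93) = +1 (Zolotarev) agrees.

+1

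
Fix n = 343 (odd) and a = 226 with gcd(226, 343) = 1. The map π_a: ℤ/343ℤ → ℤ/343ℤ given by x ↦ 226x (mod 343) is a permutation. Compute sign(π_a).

+1

Trace 197: π^k(197) = [197, 275, 67, 50, 324, 165, 246] for k=0..6.
π_226 has 31 disjoint cycles with lengths [21, 21, 21, 21, 21, 21, 21, 21, 21, 21, 21, 21, 21, 21, 3, 3, 3, 3, 3, 3, 3, 3, 3, 3, 3, 3, 3, 3, 3, 3, 1] on {0,…,342}.
343 − 31 = 312 transpositions; sign(π) = (−1)^312 = +1.
Zolotarev: (226|343) = +1, matching the cycle-count sign.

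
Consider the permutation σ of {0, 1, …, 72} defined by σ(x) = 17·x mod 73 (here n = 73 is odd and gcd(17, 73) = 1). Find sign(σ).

Start at x=72: 72 → 56 → 3 → 51 → 64 → 66 → 27 → … (one orbit).
π_17 has 4 disjoint cycles with lengths [24, 24, 24, 1] on {0,…,72}.
73 − 4 = 69 transpositions; sign(π) = (−1)^69 = -1.
(17|73)_J = -1 (Zolotarev's lemma cross-check).

-1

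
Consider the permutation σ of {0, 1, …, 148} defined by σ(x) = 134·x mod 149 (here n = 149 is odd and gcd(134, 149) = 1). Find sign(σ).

Trace 127: π^k(127) = [127, 32, 116, 48, 25, 72, 112] for k=0..6.
Cycle type of π: 148 + 1; total 2 cycles.
n − c = 149 − 2 = 147; sign = (−1)^147 = -1.
Zolotarev: (134|149) = -1, matching the cycle-count sign.

-1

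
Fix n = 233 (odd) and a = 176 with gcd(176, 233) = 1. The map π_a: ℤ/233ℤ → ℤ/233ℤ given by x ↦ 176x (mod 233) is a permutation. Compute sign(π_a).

Trace 33: π^k(33) = [33, 216, 37, 221, 218, 156, 195] for k=0..6.
The orbit structure of x ↦ 176x mod 233: 2 orbits of sizes [232, 1].
With 2 cycles on 233 points, sign = (−1)^{233−2} = -1.

-1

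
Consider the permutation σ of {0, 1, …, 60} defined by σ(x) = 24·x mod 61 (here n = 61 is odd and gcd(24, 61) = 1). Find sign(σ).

Start at x=28: 28 → 1 → 24 → 27 → 38 → 58 → 50 → … (one orbit).
Cycle lengths of π_24 on ℤ/61ℤ: [20, 20, 20, 1]; 4 cycles in total.
Σ(ℓ_i−1) = 61−4 = 57; sign = (−1)^57 = -1.
Via Zolotarev, sign(π_{24}) = (24|61) = -1.

-1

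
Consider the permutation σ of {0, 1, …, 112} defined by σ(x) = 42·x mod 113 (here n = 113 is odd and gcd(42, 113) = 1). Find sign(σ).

Orbit of 42 under x↦42x: [42, 69, 73, 15, 65, 18, 78]… (length divides ord_113(42)).
Cycle type of π: 16×7 + 1; total 8 cycles.
Σ(ℓ_i−1) = 113−8 = 105; sign = (−1)^105 = -1.
The Jacobi symbol (42|113) = -1 (Zolotarev) agrees.

-1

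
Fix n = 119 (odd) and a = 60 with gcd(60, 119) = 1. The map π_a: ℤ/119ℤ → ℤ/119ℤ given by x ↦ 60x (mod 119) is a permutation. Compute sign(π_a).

Trace 53: π^k(53) = [53, 86, 43, 81, 100, 50, 25] for k=0..6.
π_60 has 9 disjoint cycles with lengths [24, 24, 24, 24, 8, 8, 3, 3, 1] on {0,…,118}.
Σ(ℓ_i−1) = 119−9 = 110; sign = (−1)^110 = +1.

+1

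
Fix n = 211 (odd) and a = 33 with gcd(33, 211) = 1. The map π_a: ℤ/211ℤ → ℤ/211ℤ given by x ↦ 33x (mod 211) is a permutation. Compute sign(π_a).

Start at x=168: 168 → 58 → 15 → 73 → 88 → 161 → 38 → … (one orbit).
Cycle type of π: 42×5 + 1; total 6 cycles.
With 6 cycles on 211 points, sign = (−1)^{211−6} = -1.
Zolotarev: (33|211) = -1, matching the cycle-count sign.

-1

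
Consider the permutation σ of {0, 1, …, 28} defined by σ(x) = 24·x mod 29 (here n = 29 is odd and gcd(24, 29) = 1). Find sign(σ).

+1

Start at x=16: 16 → 7 → 23 → 1 → 24 → 25 → 20 → 16 (one orbit).
Decompose π into cycles: lengths [7, 7, 7, 7, 1] (5 cycles, including the fixed point 0).
Σ(ℓ_i−1) = 29−5 = 24; sign = (−1)^24 = +1.
(24|29)_J = +1 (Zolotarev's lemma cross-check).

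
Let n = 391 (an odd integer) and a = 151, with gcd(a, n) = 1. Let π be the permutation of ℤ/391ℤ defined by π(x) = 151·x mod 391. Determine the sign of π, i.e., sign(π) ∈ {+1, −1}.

Trace 70: π^k(70) = [70, 13, 8, 35, 202, 4, 213] for k=0..6.
Cycle type of π: 88×4 + 11×2 + 8×2 + 1; total 9 cycles.
391 − 9 = 382 transpositions; sign(π) = (−1)^382 = +1.
Via Zolotarev, sign(π_{151}) = (151|391) = +1.

+1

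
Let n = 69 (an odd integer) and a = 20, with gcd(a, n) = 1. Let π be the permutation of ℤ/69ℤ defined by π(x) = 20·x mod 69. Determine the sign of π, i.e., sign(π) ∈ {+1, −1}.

Start at x=64: 64 → 38 → 1 → 20 → 55 → 65 → 58 → … (one orbit).
Cycle lengths of π_20 on ℤ/69ℤ: [22, 22, 22, 2, 1]; 5 cycles in total.
69 − 5 = 64 transpositions; sign(π) = (−1)^64 = +1.
The Jacobi symbol (20|69) = +1 (Zolotarev) agrees.

+1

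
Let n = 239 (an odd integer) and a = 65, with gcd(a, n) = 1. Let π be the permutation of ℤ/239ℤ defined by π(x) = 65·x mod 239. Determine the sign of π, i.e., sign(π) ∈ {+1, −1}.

-1

Start at x=94: 94 → 135 → 171 → 121 → 217 → 4 → 21 → … (one orbit).
The orbit structure of x ↦ 65x mod 239: 2 orbits of sizes [238, 1].
Σ(ℓ_i−1) = 239−2 = 237; sign = (−1)^237 = -1.
Via Zolotarev, sign(π_{65}) = (65|239) = -1.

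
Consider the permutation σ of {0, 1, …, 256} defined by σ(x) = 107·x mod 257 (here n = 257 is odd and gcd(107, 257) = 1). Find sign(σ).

Start at x=244: 244 → 151 → 223 → 217 → 89 → 14 → 213 → … (one orbit).
Cycle lengths of π_107 on ℤ/257ℤ: [256, 1]; 2 cycles in total.
sign(π) = (−1)^{n − #cycles} = (−1)^{257−2} = (−1)^255 = -1.
Zolotarev: (107|257) = -1, matching the cycle-count sign.

-1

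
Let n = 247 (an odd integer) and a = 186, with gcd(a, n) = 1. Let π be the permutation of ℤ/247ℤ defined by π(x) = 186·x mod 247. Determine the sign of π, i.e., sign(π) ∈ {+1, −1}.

Start at x=139: 139 → 166 → 1 → 186 → 16 → 12 → 9 → … (one orbit).
π_186 has 16 disjoint cycles with lengths [18, 18, 18, 18, 18, 18, 18, 18, 18, 18, 18, 18, 18, 6, 6, 1] on {0,…,246}.
Σ(ℓ_i−1) = 247−16 = 231; sign = (−1)^231 = -1.

-1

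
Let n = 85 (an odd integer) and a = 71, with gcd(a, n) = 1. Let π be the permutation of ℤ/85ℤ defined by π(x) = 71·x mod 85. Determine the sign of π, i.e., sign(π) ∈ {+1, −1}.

-1

Orbit of 6 under x↦71x: [6, 1, 71, 26, 61, 81, 56]… (length divides ord_85(71)).
The orbit structure of x ↦ 71x mod 85: 10 orbits of sizes [16, 16, 16, 16, 16, 1, 1, 1, 1, 1].
n − c = 85 − 10 = 75; sign = (−1)^75 = -1.
Check: (71/85) = -1 by Zolotarev.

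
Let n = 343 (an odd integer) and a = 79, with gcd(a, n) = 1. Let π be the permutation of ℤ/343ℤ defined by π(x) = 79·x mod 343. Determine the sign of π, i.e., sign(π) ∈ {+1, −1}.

Trace 128: π^k(128) = [128, 165, 1, 79, 67, 148, 30] for k=0..6.
Cycle type of π: 21×14 + 3×16 + 1; total 31 cycles.
n − c = 343 − 31 = 312; sign = (−1)^312 = +1.

+1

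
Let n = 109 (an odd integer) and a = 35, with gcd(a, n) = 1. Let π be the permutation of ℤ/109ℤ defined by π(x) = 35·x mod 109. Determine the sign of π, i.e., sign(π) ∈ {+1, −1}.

Orbit of 63 under x↦35x: [63, 25, 3, 105, 78, 5, 66]… (length divides ord_109(35)).
Cycle lengths of π_35 on ℤ/109ℤ: [27, 27, 27, 27, 1]; 5 cycles in total.
With 5 cycles on 109 points, sign = (−1)^{109−5} = +1.

+1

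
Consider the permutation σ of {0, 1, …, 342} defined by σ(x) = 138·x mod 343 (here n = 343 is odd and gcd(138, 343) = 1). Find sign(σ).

Orbit of 239 under x↦138x: [239, 54, 249, 62, 324, 122, 29]… (length divides ord_343(138)).
Cycle lengths of π_138 on ℤ/343ℤ: [294, 42, 6, 1]; 4 cycles in total.
Σ(ℓ_i−1) = 343−4 = 339; sign = (−1)^339 = -1.
The Jacobi symbol (138|343) = -1 (Zolotarev) agrees.

-1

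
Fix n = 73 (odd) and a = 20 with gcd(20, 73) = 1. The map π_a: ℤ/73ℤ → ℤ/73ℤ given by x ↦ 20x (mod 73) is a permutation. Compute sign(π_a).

-1

Orbit of 68 under x↦20x: [68, 46, 44, 4, 7, 67, 26]… (length divides ord_73(20)).
The orbit structure of x ↦ 20x mod 73: 2 orbits of sizes [72, 1].
n − c = 73 − 2 = 71; sign = (−1)^71 = -1.
Zolotarev: (20|73) = -1, matching the cycle-count sign.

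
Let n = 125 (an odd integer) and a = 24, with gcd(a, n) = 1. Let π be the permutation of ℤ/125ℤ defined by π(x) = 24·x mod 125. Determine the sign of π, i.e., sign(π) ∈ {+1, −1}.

Trace 124: π^k(124) = [124, 101, 49, 51, 99, 1, 24] for k=0..6.
The orbit structure of x ↦ 24x mod 125: 23 orbits of sizes [10, 10, 10, 10, 10, 10, 10, 10, 10, 10, 2, 2, 2, 2, 2, 2, 2, 2, 2, 2, 2, 2, 1].
125 − 23 = 102 transpositions; sign(π) = (−1)^102 = +1.
(24|125)_J = +1 (Zolotarev's lemma cross-check).

+1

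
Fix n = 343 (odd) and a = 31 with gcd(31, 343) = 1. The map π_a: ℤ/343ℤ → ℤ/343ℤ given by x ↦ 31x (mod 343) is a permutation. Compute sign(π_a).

Trace 19: π^k(19) = [19, 246, 80, 79, 48, 116, 166] for k=0..6.
π_31 has 16 disjoint cycles with lengths [42, 42, 42, 42, 42, 42, 42, 6, 6, 6, 6, 6, 6, 6, 6, 1] on {0,…,342}.
343 − 16 = 327 transpositions; sign(π) = (−1)^327 = -1.
(31|343)_J = -1 (Zolotarev's lemma cross-check).

-1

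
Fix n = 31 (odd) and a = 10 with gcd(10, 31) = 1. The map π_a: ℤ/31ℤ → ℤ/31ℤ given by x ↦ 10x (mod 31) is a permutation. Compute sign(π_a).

Orbit of 14 under x↦10x: [14, 16, 5, 19, 4, 9, 28]… (length divides ord_31(10)).
The orbit structure of x ↦ 10x mod 31: 3 orbits of sizes [15, 15, 1].
3 cycles on 31: each ℓ→(−1)^(ℓ−1), product (−1)^28 = +1.

+1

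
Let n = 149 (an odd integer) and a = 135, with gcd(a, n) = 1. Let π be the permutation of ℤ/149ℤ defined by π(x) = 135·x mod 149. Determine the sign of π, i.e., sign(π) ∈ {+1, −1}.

Trace 88: π^k(88) = [88, 109, 113, 57, 96, 146, 42] for k=0..6.
2 cycles of lengths [148, 1].
149 − 2 = 147 transpositions; sign(π) = (−1)^147 = -1.
The Jacobi symbol (135|149) = -1 (Zolotarev) agrees.

-1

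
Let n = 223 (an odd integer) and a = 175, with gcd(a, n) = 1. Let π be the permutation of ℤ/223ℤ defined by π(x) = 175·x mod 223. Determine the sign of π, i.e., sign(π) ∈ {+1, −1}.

+1

Orbit of 213 under x↦175x: [213, 34, 152, 63, 98, 202, 116]… (length divides ord_223(175)).
The orbit structure of x ↦ 175x mod 223: 3 orbits of sizes [111, 111, 1].
sign(π) = (−1)^{n − #cycles} = (−1)^{223−3} = (−1)^220 = +1.
The Jacobi symbol (175|223) = +1 (Zolotarev) agrees.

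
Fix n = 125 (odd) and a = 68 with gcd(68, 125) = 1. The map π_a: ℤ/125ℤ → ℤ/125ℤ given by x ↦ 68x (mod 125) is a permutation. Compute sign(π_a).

Start at x=1: 1 → 68 → 124 → 57 → 1 (one orbit).
Cycle type of π: 4×31 + 1; total 32 cycles.
n − c = 125 − 32 = 93; sign = (−1)^93 = -1.

-1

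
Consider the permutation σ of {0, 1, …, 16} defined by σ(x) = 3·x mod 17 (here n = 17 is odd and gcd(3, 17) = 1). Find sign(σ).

-1

Start at x=16: 16 → 14 → 8 → 7 → 4 → 12 → 2 → … (one orbit).
The orbit structure of x ↦ 3x mod 17: 2 orbits of sizes [16, 1].
With 2 cycles on 17 points, sign = (−1)^{17−2} = -1.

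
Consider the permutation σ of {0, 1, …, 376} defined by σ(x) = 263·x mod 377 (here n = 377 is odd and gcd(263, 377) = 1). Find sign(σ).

Trace 354: π^k(354) = [354, 360, 53, 367, 9, 105, 94] for k=0..6.
10 cycles of lengths [84, 84, 84, 84, 28, 3, 3, 3, 3, 1].
377 − 10 = 367 transpositions; sign(π) = (−1)^367 = -1.

-1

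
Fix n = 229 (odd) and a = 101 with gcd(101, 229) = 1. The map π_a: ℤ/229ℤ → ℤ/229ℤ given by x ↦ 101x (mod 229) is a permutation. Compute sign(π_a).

-1

Start at x=199: 199 → 176 → 143 → 16 → 13 → 168 → 22 → … (one orbit).
Decompose π into cycles: lengths [76, 76, 76, 1] (4 cycles, including the fixed point 0).
sign(π) = (−1)^{n − #cycles} = (−1)^{229−4} = (−1)^225 = -1.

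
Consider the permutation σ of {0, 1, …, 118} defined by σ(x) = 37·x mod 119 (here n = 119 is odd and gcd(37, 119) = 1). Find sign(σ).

-1

Start at x=92: 92 → 72 → 46 → 36 → 23 → 18 → 71 → … (one orbit).
The orbit structure of x ↦ 37x mod 119: 6 orbits of sizes [48, 48, 16, 3, 3, 1].
119 − 6 = 113 transpositions; sign(π) = (−1)^113 = -1.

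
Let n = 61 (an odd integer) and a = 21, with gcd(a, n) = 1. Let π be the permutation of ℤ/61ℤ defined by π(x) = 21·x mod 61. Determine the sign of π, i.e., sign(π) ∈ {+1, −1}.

-1

Start at x=29: 29 → 60 → 40 → 47 → 11 → 48 → 32 → … (one orbit).
The orbit structure of x ↦ 21x mod 61: 6 orbits of sizes [12, 12, 12, 12, 12, 1].
6 cycles on 61: each ℓ→(−1)^(ℓ−1), product (−1)^55 = -1.
(21|61)_J = -1 (Zolotarev's lemma cross-check).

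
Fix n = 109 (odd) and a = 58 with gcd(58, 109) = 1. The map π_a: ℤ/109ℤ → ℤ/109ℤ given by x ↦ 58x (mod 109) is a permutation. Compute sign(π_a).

Orbit of 87 under x↦58x: [87, 32, 3, 65, 64, 6, 21]… (length divides ord_109(58)).
Cycle lengths of π_58 on ℤ/109ℤ: [108, 1]; 2 cycles in total.
109 − 2 = 107 transpositions; sign(π) = (−1)^107 = -1.
(58|109)_J = -1 (Zolotarev's lemma cross-check).

-1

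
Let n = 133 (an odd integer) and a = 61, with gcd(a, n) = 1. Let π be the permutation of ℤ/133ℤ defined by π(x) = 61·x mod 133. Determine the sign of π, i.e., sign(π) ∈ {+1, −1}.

-1

Start at x=106: 106 → 82 → 81 → 20 → 23 → 73 → 64 → … (one orbit).
Cycle lengths of π_61 on ℤ/133ℤ: [18, 18, 18, 18, 18, 18, 9, 9, 6, 1]; 10 cycles in total.
n − c = 133 − 10 = 123; sign = (−1)^123 = -1.
Zolotarev: (61|133) = -1, matching the cycle-count sign.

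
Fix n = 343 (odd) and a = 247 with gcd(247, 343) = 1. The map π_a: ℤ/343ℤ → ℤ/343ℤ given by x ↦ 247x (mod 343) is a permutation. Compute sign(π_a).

+1

Start at x=207: 207 → 22 → 289 → 39 → 29 → 303 → 67 → … (one orbit).
Decompose π into cycles: lengths [147, 147, 21, 21, 3, 3, 1] (7 cycles, including the fixed point 0).
Σ(ℓ_i−1) = 343−7 = 336; sign = (−1)^336 = +1.
The Jacobi symbol (247|343) = +1 (Zolotarev) agrees.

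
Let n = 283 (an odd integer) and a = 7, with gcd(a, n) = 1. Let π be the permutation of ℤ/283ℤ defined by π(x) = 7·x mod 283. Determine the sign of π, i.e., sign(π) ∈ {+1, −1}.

+1

Trace 90: π^k(90) = [90, 64, 165, 23, 161, 278, 248] for k=0..6.
Cycle lengths of π_7 on ℤ/283ℤ: [141, 141, 1]; 3 cycles in total.
283 − 3 = 280 transpositions; sign(π) = (−1)^280 = +1.
Zolotarev: (7|283) = +1, matching the cycle-count sign.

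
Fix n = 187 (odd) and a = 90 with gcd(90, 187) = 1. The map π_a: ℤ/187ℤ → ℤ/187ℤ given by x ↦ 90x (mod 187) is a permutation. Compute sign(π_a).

+1

Start at x=46: 46 → 26 → 96 → 38 → 54 → 185 → 7 → … (one orbit).
π_90 has 5 disjoint cycles with lengths [80, 80, 16, 10, 1] on {0,…,186}.
5 cycles on 187: each ℓ→(−1)^(ℓ−1), product (−1)^182 = +1.
Via Zolotarev, sign(π_{90}) = (90|187) = +1.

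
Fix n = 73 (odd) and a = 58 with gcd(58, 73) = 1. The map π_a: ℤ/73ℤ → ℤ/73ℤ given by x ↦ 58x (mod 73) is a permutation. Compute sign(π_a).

Orbit of 63 under x↦58x: [63, 4, 13, 24, 5, 71, 30]… (length divides ord_73(58)).
Decompose π into cycles: lengths [72, 1] (2 cycles, including the fixed point 0).
With 2 cycles on 73 points, sign = (−1)^{73−2} = -1.

-1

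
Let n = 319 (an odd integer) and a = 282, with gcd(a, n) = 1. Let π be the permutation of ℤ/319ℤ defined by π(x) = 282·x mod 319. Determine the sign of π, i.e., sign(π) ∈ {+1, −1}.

Trace 271: π^k(271) = [271, 181, 2, 245, 186, 136, 72] for k=0..6.
The orbit structure of x ↦ 282x mod 319: 5 orbits of sizes [140, 140, 28, 10, 1].
n − c = 319 − 5 = 314; sign = (−1)^314 = +1.
Zolotarev: (282|319) = +1, matching the cycle-count sign.

+1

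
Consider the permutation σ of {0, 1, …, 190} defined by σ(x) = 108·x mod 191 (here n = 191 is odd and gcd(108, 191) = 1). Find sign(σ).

Trace 12: π^k(12) = [12, 150, 156, 40, 118, 138, 6] for k=0..6.
Decompose π into cycles: lengths [95, 95, 1] (3 cycles, including the fixed point 0).
With 3 cycles on 191 points, sign = (−1)^{191−3} = +1.
The Jacobi symbol (108|191) = +1 (Zolotarev) agrees.

+1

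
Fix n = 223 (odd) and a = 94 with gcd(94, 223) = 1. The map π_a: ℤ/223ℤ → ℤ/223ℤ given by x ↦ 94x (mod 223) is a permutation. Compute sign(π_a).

Orbit of 127 under x↦94x: [127, 119, 36, 39, 98, 69, 19]… (length divides ord_223(94)).
The orbit structure of x ↦ 94x mod 223: 3 orbits of sizes [111, 111, 1].
n − c = 223 − 3 = 220; sign = (−1)^220 = +1.
Via Zolotarev, sign(π_{94}) = (94|223) = +1.

+1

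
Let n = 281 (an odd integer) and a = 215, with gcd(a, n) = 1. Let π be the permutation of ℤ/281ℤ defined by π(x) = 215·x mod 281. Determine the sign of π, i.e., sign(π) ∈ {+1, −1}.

+1

Start at x=58: 58 → 106 → 29 → 53 → 155 → 167 → 218 → … (one orbit).
3 cycles of lengths [140, 140, 1].
281 − 3 = 278 transpositions; sign(π) = (−1)^278 = +1.
The Jacobi symbol (215|281) = +1 (Zolotarev) agrees.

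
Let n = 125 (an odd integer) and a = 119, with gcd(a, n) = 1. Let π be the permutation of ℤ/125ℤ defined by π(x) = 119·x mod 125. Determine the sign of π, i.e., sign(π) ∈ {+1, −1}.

+1

Trace 114: π^k(114) = [114, 66, 104, 1, 119, 36, 34] for k=0..6.
π_119 has 7 disjoint cycles with lengths [50, 50, 10, 10, 2, 2, 1] on {0,…,124}.
7 cycles on 125: each ℓ→(−1)^(ℓ−1), product (−1)^118 = +1.
(119|125)_J = +1 (Zolotarev's lemma cross-check).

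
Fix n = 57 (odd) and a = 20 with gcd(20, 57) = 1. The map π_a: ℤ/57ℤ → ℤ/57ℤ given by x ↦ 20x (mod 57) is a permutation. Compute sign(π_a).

-1

Start at x=1: 1 → 20 → 1 (one orbit).
Cycle type of π: 2×19 + 1×19; total 38 cycles.
38 cycles on 57: each ℓ→(−1)^(ℓ−1), product (−1)^19 = -1.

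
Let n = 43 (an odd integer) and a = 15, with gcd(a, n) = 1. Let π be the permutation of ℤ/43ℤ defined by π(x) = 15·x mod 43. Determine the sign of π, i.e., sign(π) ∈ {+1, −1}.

Start at x=25: 25 → 31 → 35 → 9 → 6 → 4 → 17 → … (one orbit).
Cycle lengths of π_15 on ℤ/43ℤ: [21, 21, 1]; 3 cycles in total.
sign(π) = (−1)^{n − #cycles} = (−1)^{43−3} = (−1)^40 = +1.
Zolotarev: (15|43) = +1, matching the cycle-count sign.

+1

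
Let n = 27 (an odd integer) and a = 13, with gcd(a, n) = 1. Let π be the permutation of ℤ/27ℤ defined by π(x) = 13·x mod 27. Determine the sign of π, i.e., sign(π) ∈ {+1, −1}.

+1

Trace 1: π^k(1) = [1, 13, 7, 10, 22, 16, 19] for k=0..6.
The orbit structure of x ↦ 13x mod 27: 7 orbits of sizes [9, 9, 3, 3, 1, 1, 1].
7 cycles on 27: each ℓ→(−1)^(ℓ−1), product (−1)^20 = +1.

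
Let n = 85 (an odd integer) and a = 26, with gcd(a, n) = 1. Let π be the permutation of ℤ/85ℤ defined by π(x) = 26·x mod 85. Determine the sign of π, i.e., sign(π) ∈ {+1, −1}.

Orbit of 76 under x↦26x: [76, 21, 36, 1, 26, 81, 66]… (length divides ord_85(26)).
15 cycles of lengths [8, 8, 8, 8, 8, 8, 8, 8, 8, 8, 1, 1, 1, 1, 1].
n − c = 85 − 15 = 70; sign = (−1)^70 = +1.

+1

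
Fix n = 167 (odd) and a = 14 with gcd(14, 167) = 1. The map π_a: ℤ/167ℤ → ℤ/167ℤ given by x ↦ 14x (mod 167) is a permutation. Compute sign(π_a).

Start at x=11: 11 → 154 → 152 → 124 → 66 → 89 → 77 → … (one orbit).
Cycle lengths of π_14 on ℤ/167ℤ: [83, 83, 1]; 3 cycles in total.
167 − 3 = 164 transpositions; sign(π) = (−1)^164 = +1.

+1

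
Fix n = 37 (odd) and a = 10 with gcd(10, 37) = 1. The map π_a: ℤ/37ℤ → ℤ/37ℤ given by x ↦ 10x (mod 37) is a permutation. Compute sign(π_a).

+1

Start at x=26: 26 → 1 → 10 → 26 (one orbit).
Cycle lengths of π_10 on ℤ/37ℤ: [3, 3, 3, 3, 3, 3, 3, 3, 3, 3, 3, 3, 1]; 13 cycles in total.
Σ(ℓ_i−1) = 37−13 = 24; sign = (−1)^24 = +1.
Zolotarev: (10|37) = +1, matching the cycle-count sign.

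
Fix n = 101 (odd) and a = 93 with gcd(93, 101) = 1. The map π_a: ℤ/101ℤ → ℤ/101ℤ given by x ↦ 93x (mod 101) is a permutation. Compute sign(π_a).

Orbit of 82 under x↦93x: [82, 51, 97, 32, 47, 28, 79]… (length divides ord_101(93)).
2 cycles of lengths [100, 1].
n − c = 101 − 2 = 99; sign = (−1)^99 = -1.
(93|101)_J = -1 (Zolotarev's lemma cross-check).

-1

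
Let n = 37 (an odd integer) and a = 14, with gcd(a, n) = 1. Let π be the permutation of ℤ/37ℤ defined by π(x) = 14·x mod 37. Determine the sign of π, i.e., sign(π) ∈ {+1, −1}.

-1

Trace 26: π^k(26) = [26, 31, 27, 8, 1, 14, 11] for k=0..6.
Decompose π into cycles: lengths [12, 12, 12, 1] (4 cycles, including the fixed point 0).
37 − 4 = 33 transpositions; sign(π) = (−1)^33 = -1.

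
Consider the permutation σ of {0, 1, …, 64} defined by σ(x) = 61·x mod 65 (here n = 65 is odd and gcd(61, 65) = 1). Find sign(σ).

Trace 61: π^k(61) = [61, 16, 1] for k=0..2.
Decompose π into cycles: lengths [3, 3, 3, 3, 3, 3, 3, 3, 3, 3, 3, 3, 3, 3, 3, 3, 3, 3, 3, 3, 1, 1, 1, 1, 1] (25 cycles, including the fixed point 0).
With 25 cycles on 65 points, sign = (−1)^{65−25} = +1.

+1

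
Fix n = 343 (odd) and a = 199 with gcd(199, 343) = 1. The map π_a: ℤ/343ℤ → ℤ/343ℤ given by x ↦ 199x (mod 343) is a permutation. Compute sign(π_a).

-1

Trace 229: π^k(229) = [229, 295, 52, 58, 223, 130, 145] for k=0..6.
π_199 has 4 disjoint cycles with lengths [294, 42, 6, 1] on {0,…,342}.
With 4 cycles on 343 points, sign = (−1)^{343−4} = -1.
The Jacobi symbol (199|343) = -1 (Zolotarev) agrees.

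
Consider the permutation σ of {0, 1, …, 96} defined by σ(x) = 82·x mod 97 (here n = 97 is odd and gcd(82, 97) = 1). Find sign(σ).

Trace 82: π^k(82) = [82, 31, 20, 88, 38, 12, 14] for k=0..6.
Cycle type of π: 96 + 1; total 2 cycles.
97 − 2 = 95 transpositions; sign(π) = (−1)^95 = -1.
The Jacobi symbol (82|97) = -1 (Zolotarev) agrees.

-1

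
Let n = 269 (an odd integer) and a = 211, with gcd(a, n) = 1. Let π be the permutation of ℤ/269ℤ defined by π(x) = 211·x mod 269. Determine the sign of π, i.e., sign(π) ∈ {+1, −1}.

Start at x=154: 154 → 214 → 231 → 52 → 212 → 78 → 49 → … (one orbit).
Cycle type of π: 134×2 + 1; total 3 cycles.
With 3 cycles on 269 points, sign = (−1)^{269−3} = +1.
The Jacobi symbol (211|269) = +1 (Zolotarev) agrees.

+1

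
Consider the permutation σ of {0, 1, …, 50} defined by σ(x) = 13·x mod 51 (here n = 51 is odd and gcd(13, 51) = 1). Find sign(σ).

+1

Orbit of 16 under x↦13x: [16, 4, 1, 13]… (length divides ord_51(13)).
Cycle lengths of π_13 on ℤ/51ℤ: [4, 4, 4, 4, 4, 4, 4, 4, 4, 4, 4, 4, 1, 1, 1]; 15 cycles in total.
Σ(ℓ_i−1) = 51−15 = 36; sign = (−1)^36 = +1.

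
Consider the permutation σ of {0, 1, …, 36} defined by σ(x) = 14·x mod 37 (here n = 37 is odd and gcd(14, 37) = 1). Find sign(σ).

-1

Trace 26: π^k(26) = [26, 31, 27, 8, 1, 14, 11] for k=0..6.
The orbit structure of x ↦ 14x mod 37: 4 orbits of sizes [12, 12, 12, 1].
Σ(ℓ_i−1) = 37−4 = 33; sign = (−1)^33 = -1.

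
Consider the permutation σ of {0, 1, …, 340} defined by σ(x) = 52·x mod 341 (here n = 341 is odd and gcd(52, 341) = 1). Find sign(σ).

Orbit of 324 under x↦52x: [324, 139, 67, 74, 97, 270, 59]… (length divides ord_341(52)).
π_52 has 13 disjoint cycles with lengths [30, 30, 30, 30, 30, 30, 30, 30, 30, 30, 30, 10, 1] on {0,…,340}.
With 13 cycles on 341 points, sign = (−1)^{341−13} = +1.
(52|341)_J = +1 (Zolotarev's lemma cross-check).

+1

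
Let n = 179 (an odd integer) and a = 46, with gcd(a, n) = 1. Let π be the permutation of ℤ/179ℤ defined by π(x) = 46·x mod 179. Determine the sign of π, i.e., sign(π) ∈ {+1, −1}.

+1

Orbit of 13 under x↦46x: [13, 61, 121, 17, 66, 172, 36]… (length divides ord_179(46)).
3 cycles of lengths [89, 89, 1].
With 3 cycles on 179 points, sign = (−1)^{179−3} = +1.
Zolotarev: (46|179) = +1, matching the cycle-count sign.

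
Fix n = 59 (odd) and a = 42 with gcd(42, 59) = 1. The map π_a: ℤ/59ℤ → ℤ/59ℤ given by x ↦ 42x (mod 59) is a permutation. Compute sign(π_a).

Start at x=5: 5 → 33 → 29 → 38 → 3 → 8 → 41 → … (one orbit).
Decompose π into cycles: lengths [58, 1] (2 cycles, including the fixed point 0).
With 2 cycles on 59 points, sign = (−1)^{59−2} = -1.

-1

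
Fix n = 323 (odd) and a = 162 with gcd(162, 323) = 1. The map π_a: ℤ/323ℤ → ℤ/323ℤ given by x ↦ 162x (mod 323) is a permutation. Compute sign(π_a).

-1

Start at x=246: 246 → 123 → 223 → 273 → 298 → 149 → 236 → … (one orbit).
The orbit structure of x ↦ 162x mod 323: 8 orbits of sizes [72, 72, 72, 72, 18, 8, 8, 1].
8 cycles on 323: each ℓ→(−1)^(ℓ−1), product (−1)^315 = -1.
(162|323)_J = -1 (Zolotarev's lemma cross-check).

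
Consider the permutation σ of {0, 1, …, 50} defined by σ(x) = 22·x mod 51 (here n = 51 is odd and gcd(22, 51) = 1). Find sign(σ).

-1

Start at x=1: 1 → 22 → 25 → 40 → 13 → 31 → 19 → … (one orbit).
Cycle lengths of π_22 on ℤ/51ℤ: [16, 16, 16, 1, 1, 1]; 6 cycles in total.
6 cycles on 51: each ℓ→(−1)^(ℓ−1), product (−1)^45 = -1.
Check: (22/51) = -1 by Zolotarev.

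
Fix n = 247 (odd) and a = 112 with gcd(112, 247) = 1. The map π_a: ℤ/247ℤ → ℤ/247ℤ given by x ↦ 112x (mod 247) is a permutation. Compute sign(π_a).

-1

Orbit of 194 under x↦112x: [194, 239, 92, 177, 64, 5, 66]… (length divides ord_247(112)).
Cycle lengths of π_112 on ℤ/247ℤ: [36, 36, 36, 36, 36, 36, 9, 9, 4, 4, 4, 1]; 12 cycles in total.
Σ(ℓ_i−1) = 247−12 = 235; sign = (−1)^235 = -1.
Check: (112/247) = -1 by Zolotarev.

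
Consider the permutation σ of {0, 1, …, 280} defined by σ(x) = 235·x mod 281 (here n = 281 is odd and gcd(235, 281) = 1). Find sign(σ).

-1

Start at x=6: 6 → 5 → 51 → 183 → 12 → 10 → 102 → … (one orbit).
The orbit structure of x ↦ 235x mod 281: 2 orbits of sizes [280, 1].
Σ(ℓ_i−1) = 281−2 = 279; sign = (−1)^279 = -1.
Check: (235/281) = -1 by Zolotarev.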